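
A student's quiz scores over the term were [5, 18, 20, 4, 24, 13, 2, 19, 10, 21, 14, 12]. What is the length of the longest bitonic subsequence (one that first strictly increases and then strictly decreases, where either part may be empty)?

inc[i] = longest strictly increasing subsequence ending at i; dec[i] = longest strictly decreasing subsequence starting at i:
i:      1  2  3  4  5  6  7  8  9 10 11 12
a[i]:   5 18 20  4 24 13  2 19 10 21 14 12
inc:    1  2  3  1  4  2  1  3  2  4  3  3
dec:    3  3  4  2  4  2  1  3  1  3  2  1
Best peak at i=5 (value 24): inc=4, dec=4, length 4+4−1 = 7.

7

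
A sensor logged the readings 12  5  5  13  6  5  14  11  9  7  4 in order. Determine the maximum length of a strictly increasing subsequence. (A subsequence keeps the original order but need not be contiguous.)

Track the smallest tail for each achievable length (strict):
12 → extends → [12]
5 → replaces 12 → [5]
5 → already a tail → [5]
13 → extends → [5, 13]
6 → replaces 13 → [5, 6]
5 → already a tail → [5, 6]
14 → extends → [5, 6, 14]
11 → replaces 14 → [5, 6, 11]
9 → replaces 11 → [5, 6, 9]
7 → replaces 9 → [5, 6, 7]
4 → replaces 5 → [4, 6, 7]
Three tails, so the longest strictly increasing subsequence has length 3 (e.g. 12, 13, 14).

3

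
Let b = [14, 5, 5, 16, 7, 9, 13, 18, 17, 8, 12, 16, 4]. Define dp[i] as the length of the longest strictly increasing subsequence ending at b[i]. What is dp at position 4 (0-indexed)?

dp[i] = 1 + max{dp[j] : j<i, b[j]<b[i]} (or 1 if no such j):
i:      0  1  2  3  4  5  6  7  8  9 10 11 12
b[i]:  14  5  5 16  7  9 13 18 17  8 12 16  4
dp:     1  1  1  2  2  3  4  5  5  3  4  5  1
At index 4 the value is 2.

2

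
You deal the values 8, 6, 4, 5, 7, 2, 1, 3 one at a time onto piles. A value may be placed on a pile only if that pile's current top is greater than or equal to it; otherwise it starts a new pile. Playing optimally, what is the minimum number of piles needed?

Place each on the leftmost legal pile:
8 → new pile 1 (tops now [8])
6 → pile 1 (tops now [6])
4 → pile 1 (tops now [4])
5 → new pile 2 (tops now [4, 5])
7 → new pile 3 (tops now [4, 5, 7])
2 → pile 1 (tops now [2, 5, 7])
1 → pile 1 (tops now [1, 5, 7])
3 → pile 2 (tops now [1, 3, 7])
Three piles.

3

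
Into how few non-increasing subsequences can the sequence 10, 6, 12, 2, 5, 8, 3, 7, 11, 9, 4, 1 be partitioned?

4

Place each on the leftmost legal pile:
10 → new pile 1 (tops now [10])
6 → pile 1 (tops now [6])
12 → new pile 2 (tops now [6, 12])
2 → pile 1 (tops now [2, 12])
5 → pile 2 (tops now [2, 5])
8 → new pile 3 (tops now [2, 5, 8])
3 → pile 2 (tops now [2, 3, 8])
7 → pile 3 (tops now [2, 3, 7])
11 → new pile 4 (tops now [2, 3, 7, 11])
9 → pile 4 (tops now [2, 3, 7, 9])
4 → pile 3 (tops now [2, 3, 4, 9])
1 → pile 1 (tops now [1, 3, 4, 9])
Four piles.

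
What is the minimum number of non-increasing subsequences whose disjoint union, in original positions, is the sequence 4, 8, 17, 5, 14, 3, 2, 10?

Place each on the leftmost legal pile:
4 → new pile 1 (tops now [4])
8 → new pile 2 (tops now [4, 8])
17 → new pile 3 (tops now [4, 8, 17])
5 → pile 2 (tops now [4, 5, 17])
14 → pile 3 (tops now [4, 5, 14])
3 → pile 1 (tops now [3, 5, 14])
2 → pile 1 (tops now [2, 5, 14])
10 → pile 3 (tops now [2, 5, 10])
Three piles.

3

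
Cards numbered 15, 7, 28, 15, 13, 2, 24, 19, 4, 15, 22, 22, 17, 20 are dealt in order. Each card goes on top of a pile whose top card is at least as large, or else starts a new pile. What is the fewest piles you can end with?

5

The minimum number of non-increasing subsequences covering a sequence equals the length of its longest strictly increasing subsequence.
LIS length is 5 (e.g. 7, 13, 15, 17, 20), so 5 piles are needed.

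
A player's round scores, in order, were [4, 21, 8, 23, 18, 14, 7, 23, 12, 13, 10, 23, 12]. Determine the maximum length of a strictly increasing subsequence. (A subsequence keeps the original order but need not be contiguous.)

Track the smallest tail for each achievable length (strict):
4 → extends → [4]
21 → extends → [4, 21]
8 → replaces 21 → [4, 8]
23 → extends → [4, 8, 23]
18 → replaces 23 → [4, 8, 18]
14 → replaces 18 → [4, 8, 14]
7 → replaces 8 → [4, 7, 14]
23 → extends → [4, 7, 14, 23]
12 → replaces 14 → [4, 7, 12, 23]
13 → replaces 23 → [4, 7, 12, 13]
10 → replaces 12 → [4, 7, 10, 13]
23 → extends → [4, 7, 10, 13, 23]
12 → replaces 13 → [4, 7, 10, 12, 23]
Five tails, so the longest strictly increasing subsequence has length 5 (e.g. 4, 8, 12, 13, 23).

5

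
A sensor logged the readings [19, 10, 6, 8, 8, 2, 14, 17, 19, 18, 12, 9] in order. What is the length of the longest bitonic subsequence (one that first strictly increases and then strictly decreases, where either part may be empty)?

inc[i] = longest strictly increasing subsequence ending at i; dec[i] = longest strictly decreasing subsequence starting at i:
i:      1  2  3  4  5  6  7  8  9 10 11 12
a[i]:  19 10  6  8  8  2 14 17 19 18 12  9
inc:    1  1  1  2  2  1  3  4  5  5  3  3
dec:    4  3  2  2  2  1  3  3  4  3  2  1
Best peak at i=9 (value 19): inc=5, dec=4, length 5+4−1 = 8.

8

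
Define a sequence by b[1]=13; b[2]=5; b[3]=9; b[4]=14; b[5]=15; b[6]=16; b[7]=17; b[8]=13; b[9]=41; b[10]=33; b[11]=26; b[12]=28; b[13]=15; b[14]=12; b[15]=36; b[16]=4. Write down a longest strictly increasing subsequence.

Patience tails give the LIS length; then backtrack through the dp parents:
13 → extends → [13]
5 → replaces 13 → [5]
9 → extends → [5, 9]
14 → extends → [5, 9, 14]
15 → extends → [5, 9, 14, 15]
16 → extends → [5, 9, 14, 15, 16]
17 → extends → [5, 9, 14, 15, 16, 17]
13 → replaces 14 → [5, 9, 13, 15, 16, 17]
41 → extends → [5, 9, 13, 15, 16, 17, 41]
33 → replaces 41 → [5, 9, 13, 15, 16, 17, 33]
26 → replaces 33 → [5, 9, 13, 15, 16, 17, 26]
28 → extends → [5, 9, 13, 15, 16, 17, 26, 28]
15 → already a tail → [5, 9, 13, 15, 16, 17, 26, 28]
12 → replaces 13 → [5, 9, 12, 15, 16, 17, 26, 28]
36 → extends → [5, 9, 12, 15, 16, 17, 26, 28, 36]
4 → replaces 5 → [4, 9, 12, 15, 16, 17, 26, 28, 36]
Length 9; one witness is 5, 9, 14, 15, 16, 17, 26, 28, 36.

5, 9, 14, 15, 16, 17, 26, 28, 36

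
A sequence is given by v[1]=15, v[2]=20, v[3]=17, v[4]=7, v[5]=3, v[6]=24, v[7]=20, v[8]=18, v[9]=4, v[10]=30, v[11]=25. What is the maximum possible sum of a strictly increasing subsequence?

Let S[i] be the best sum of a strictly increasing subsequence ending at i:
i:      1  2  3  4  5  6  7  8  9 10 11
v[i]:  15 20 17  7  3 24 20 18  4 30 25
S:     15 35 32  7  3 59 52 50  7 89 84
Maximum is 89 (e.g. 15 + 20 + 24 + 30).

89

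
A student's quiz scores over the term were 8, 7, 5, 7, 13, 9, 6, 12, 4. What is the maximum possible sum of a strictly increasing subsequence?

33

Let S[i] be the best sum of a strictly increasing subsequence ending at i:
i:      1  2  3  4  5  6  7  8  9
a[i]:   8  7  5  7 13  9  6 12  4
S:      8  7  5 12 25 21 11 33  4
Maximum is 33 (e.g. 5 + 7 + 9 + 12).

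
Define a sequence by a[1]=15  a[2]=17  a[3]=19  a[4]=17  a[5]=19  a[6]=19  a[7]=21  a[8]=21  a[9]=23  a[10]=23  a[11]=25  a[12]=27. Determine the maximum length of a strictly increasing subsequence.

7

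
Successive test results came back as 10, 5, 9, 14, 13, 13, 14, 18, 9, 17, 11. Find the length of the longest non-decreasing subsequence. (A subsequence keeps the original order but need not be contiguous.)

Track the smallest tail for each achievable length (allowing ties):
10 → extends → [10]
5 → replaces 10 → [5]
9 → extends → [5, 9]
14 → extends → [5, 9, 14]
13 → replaces 14 → [5, 9, 13]
13 → extends → [5, 9, 13, 13]
14 → extends → [5, 9, 13, 13, 14]
18 → extends → [5, 9, 13, 13, 14, 18]
9 → replaces 13 → [5, 9, 9, 13, 14, 18]
17 → replaces 18 → [5, 9, 9, 13, 14, 17]
11 → replaces 13 → [5, 9, 9, 11, 14, 17]
Six tails, so the longest non-decreasing subsequence has length 6 (e.g. 5, 9, 13, 13, 14, 18).

6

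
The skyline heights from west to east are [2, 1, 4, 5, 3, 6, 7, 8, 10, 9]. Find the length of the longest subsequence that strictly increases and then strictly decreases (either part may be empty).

8

inc[i] = longest strictly increasing subsequence ending at i; dec[i] = longest strictly decreasing subsequence starting at i:
i:      1  2  3  4  5  6  7  8  9 10
a[i]:   2  1  4  5  3  6  7  8 10  9
inc:    1  1  2  3  2  4  5  6  7  7
dec:    2  1  2  2  1  1  1  1  2  1
Best peak at i=9 (value 10): inc=7, dec=2, length 7+2−1 = 8.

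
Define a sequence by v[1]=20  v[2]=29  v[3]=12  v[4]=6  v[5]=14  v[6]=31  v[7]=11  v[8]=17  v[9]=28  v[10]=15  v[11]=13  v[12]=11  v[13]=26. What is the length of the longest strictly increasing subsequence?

4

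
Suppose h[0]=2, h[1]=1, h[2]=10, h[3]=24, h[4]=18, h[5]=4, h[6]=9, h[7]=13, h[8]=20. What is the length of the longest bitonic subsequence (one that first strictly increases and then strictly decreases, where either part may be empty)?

5

inc[i] = longest strictly increasing subsequence ending at i; dec[i] = longest strictly decreasing subsequence starting at i:
i:      0  1  2  3  4  5  6  7  8
h[i]:   2  1 10 24 18  4  9 13 20
inc:    1  1  2  3  3  2  3  4  5
dec:    2  1  2  3  2  1  1  1  1
Best peak at i=3 (value 24): inc=3, dec=3, length 3+3−1 = 5.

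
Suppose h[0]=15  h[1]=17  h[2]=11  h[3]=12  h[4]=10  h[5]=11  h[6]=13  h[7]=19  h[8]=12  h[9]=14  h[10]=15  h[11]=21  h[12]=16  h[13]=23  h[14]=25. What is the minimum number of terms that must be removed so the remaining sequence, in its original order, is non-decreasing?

7

Fewest deletions = n − (longest non-decreasing subsequence).
Patience tails:
15 → extends → [15]
17 → extends → [15, 17]
11 → replaces 15 → [11, 17]
12 → replaces 17 → [11, 12]
10 → replaces 11 → [10, 12]
11 → replaces 12 → [10, 11]
13 → extends → [10, 11, 13]
19 → extends → [10, 11, 13, 19]
12 → replaces 13 → [10, 11, 12, 19]
14 → replaces 19 → [10, 11, 12, 14]
15 → extends → [10, 11, 12, 14, 15]
21 → extends → [10, 11, 12, 14, 15, 21]
16 → replaces 21 → [10, 11, 12, 14, 15, 16]
23 → extends → [10, 11, 12, 14, 15, 16, 23]
25 → extends → [10, 11, 12, 14, 15, 16, 23, 25]
Longest non-decreasing subsequence has length 8, so deletions = 15 − 8 = 7.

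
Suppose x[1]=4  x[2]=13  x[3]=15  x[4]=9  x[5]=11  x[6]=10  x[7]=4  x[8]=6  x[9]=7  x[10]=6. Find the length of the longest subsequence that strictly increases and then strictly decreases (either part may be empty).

inc[i] = longest strictly increasing subsequence ending at i; dec[i] = longest strictly decreasing subsequence starting at i:
i:      1  2  3  4  5  6  7  8  9 10
x[i]:   4 13 15  9 11 10  4  6  7  6
inc:    1  2  3  2  3  3  1  2  3  2
dec:    1  5  5  3  4  3  1  1  2  1
Best peak at i=3 (value 15): inc=3, dec=5, length 3+5−1 = 7.

7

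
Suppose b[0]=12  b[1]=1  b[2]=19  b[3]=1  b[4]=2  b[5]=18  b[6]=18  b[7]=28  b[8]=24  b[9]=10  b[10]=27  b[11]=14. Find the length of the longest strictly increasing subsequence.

5

Let dp[i] be the length of the longest such subsequence ending at index i:
i:      0  1  2  3  4  5  6  7  8  9 10 11
b[i]:  12  1 19  1  2 18 18 28 24 10 27 14
dp:     1  1  2  1  2  3  3  4  4  3  5  4
Maximum dp value is 5.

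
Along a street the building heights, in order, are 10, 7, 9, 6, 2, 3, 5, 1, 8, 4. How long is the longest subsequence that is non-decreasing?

4

Track the smallest tail for each achievable length (allowing ties):
10 → extends → [10]
7 → replaces 10 → [7]
9 → extends → [7, 9]
6 → replaces 7 → [6, 9]
2 → replaces 6 → [2, 9]
3 → replaces 9 → [2, 3]
5 → extends → [2, 3, 5]
1 → replaces 2 → [1, 3, 5]
8 → extends → [1, 3, 5, 8]
4 → replaces 5 → [1, 3, 4, 8]
Four tails, so the longest non-decreasing subsequence has length 4 (e.g. 2, 3, 5, 8).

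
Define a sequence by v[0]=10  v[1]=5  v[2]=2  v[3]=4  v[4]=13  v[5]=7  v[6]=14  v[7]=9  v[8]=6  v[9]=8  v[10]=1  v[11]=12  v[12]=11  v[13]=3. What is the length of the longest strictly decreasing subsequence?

Let dp[i] be the longest strictly decreasing subsequence ending at i:
i:      0  1  2  3  4  5  6  7  8  9 10 11 12 13
v[i]:  10  5  2  4 13  7 14  9  6  8  1 12 11  3
dp:     1  2  3  3  1  2  1  2  3  3  4  2  3  4
Maximum is 4.

4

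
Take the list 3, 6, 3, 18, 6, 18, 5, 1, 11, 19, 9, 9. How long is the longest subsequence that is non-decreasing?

Track the smallest tail for each achievable length (allowing ties):
3 → extends → [3]
6 → extends → [3, 6]
3 → replaces 6 → [3, 3]
18 → extends → [3, 3, 18]
6 → replaces 18 → [3, 3, 6]
18 → extends → [3, 3, 6, 18]
5 → replaces 6 → [3, 3, 5, 18]
1 → replaces 3 → [1, 3, 5, 18]
11 → replaces 18 → [1, 3, 5, 11]
19 → extends → [1, 3, 5, 11, 19]
9 → replaces 11 → [1, 3, 5, 9, 19]
9 → replaces 19 → [1, 3, 5, 9, 9]
Five tails, so the longest non-decreasing subsequence has length 5 (e.g. 3, 6, 18, 18, 19).

5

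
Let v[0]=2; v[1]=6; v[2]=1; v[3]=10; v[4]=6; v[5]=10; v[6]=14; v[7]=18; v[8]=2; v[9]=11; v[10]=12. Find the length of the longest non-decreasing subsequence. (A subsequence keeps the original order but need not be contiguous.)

6

Track the smallest tail for each achievable length (allowing ties):
2 → extends → [2]
6 → extends → [2, 6]
1 → replaces 2 → [1, 6]
10 → extends → [1, 6, 10]
6 → replaces 10 → [1, 6, 6]
10 → extends → [1, 6, 6, 10]
14 → extends → [1, 6, 6, 10, 14]
18 → extends → [1, 6, 6, 10, 14, 18]
2 → replaces 6 → [1, 2, 6, 10, 14, 18]
11 → replaces 14 → [1, 2, 6, 10, 11, 18]
12 → replaces 18 → [1, 2, 6, 10, 11, 12]
Six tails, so the longest non-decreasing subsequence has length 6 (e.g. 2, 6, 10, 10, 14, 18).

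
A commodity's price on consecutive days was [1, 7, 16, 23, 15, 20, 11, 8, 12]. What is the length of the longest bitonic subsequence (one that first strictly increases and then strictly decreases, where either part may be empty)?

inc[i] = longest strictly increasing subsequence ending at i; dec[i] = longest strictly decreasing subsequence starting at i:
i:      1  2  3  4  5  6  7  8  9
a[i]:   1  7 16 23 15 20 11  8 12
inc:    1  2  3  4  3  4  3  3  4
dec:    1  1  4  4  3  3  2  1  1
Best peak at i=4 (value 23): inc=4, dec=4, length 4+4−1 = 7.

7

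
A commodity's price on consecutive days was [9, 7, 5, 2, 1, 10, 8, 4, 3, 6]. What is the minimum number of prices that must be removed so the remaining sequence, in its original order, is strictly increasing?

Fewest deletions = n − (longest strictly increasing subsequence).
i:      1  2  3  4  5  6  7  8  9 10
a[i]:   9  7  5  2  1 10  8  4  3  6
dp:     1  1  1  1  1  2  2  2  2  3
max dp = 3, so deletions = 10 − 3 = 7.

7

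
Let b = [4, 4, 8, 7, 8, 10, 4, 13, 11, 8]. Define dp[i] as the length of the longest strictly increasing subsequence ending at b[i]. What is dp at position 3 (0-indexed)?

dp[i] = 1 + max{dp[j] : j<i, b[j]<b[i]} (or 1 if no such j):
i:      0  1  2  3  4  5  6  7  8  9
b[i]:   4  4  8  7  8 10  4 13 11  8
dp:     1  1  2  2  3  4  1  5  5  3
At index 3 the value is 2.

2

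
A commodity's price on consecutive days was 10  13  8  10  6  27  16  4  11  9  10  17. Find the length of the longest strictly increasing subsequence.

Let dp[i] be the length of the longest such subsequence ending at index i:
i:      1  2  3  4  5  6  7  8  9 10 11 12
a[i]:  10 13  8 10  6 27 16  4 11  9 10 17
dp:     1  2  1  2  1  3  3  1  3  2  3  4
Maximum dp value is 4.

4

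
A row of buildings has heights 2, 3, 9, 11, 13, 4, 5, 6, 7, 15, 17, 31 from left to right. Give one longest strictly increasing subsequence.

Patience tails give the LIS length; then backtrack through the dp parents:
2 → extends → [2]
3 → extends → [2, 3]
9 → extends → [2, 3, 9]
11 → extends → [2, 3, 9, 11]
13 → extends → [2, 3, 9, 11, 13]
4 → replaces 9 → [2, 3, 4, 11, 13]
5 → replaces 11 → [2, 3, 4, 5, 13]
6 → replaces 13 → [2, 3, 4, 5, 6]
7 → extends → [2, 3, 4, 5, 6, 7]
15 → extends → [2, 3, 4, 5, 6, 7, 15]
17 → extends → [2, 3, 4, 5, 6, 7, 15, 17]
31 → extends → [2, 3, 4, 5, 6, 7, 15, 17, 31]
Length 9; one witness is 2, 3, 4, 5, 6, 7, 15, 17, 31.

2, 3, 4, 5, 6, 7, 15, 17, 31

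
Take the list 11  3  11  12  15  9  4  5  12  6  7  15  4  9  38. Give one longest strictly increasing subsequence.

3, 4, 5, 6, 7, 15, 38

Patience tails give the LIS length; then backtrack through the dp parents:
11 → extends → [11]
3 → replaces 11 → [3]
11 → extends → [3, 11]
12 → extends → [3, 11, 12]
15 → extends → [3, 11, 12, 15]
9 → replaces 11 → [3, 9, 12, 15]
4 → replaces 9 → [3, 4, 12, 15]
5 → replaces 12 → [3, 4, 5, 15]
12 → replaces 15 → [3, 4, 5, 12]
6 → replaces 12 → [3, 4, 5, 6]
7 → extends → [3, 4, 5, 6, 7]
15 → extends → [3, 4, 5, 6, 7, 15]
4 → already a tail → [3, 4, 5, 6, 7, 15]
9 → replaces 15 → [3, 4, 5, 6, 7, 9]
38 → extends → [3, 4, 5, 6, 7, 9, 38]
Length 7; one witness is 3, 4, 5, 6, 7, 15, 38.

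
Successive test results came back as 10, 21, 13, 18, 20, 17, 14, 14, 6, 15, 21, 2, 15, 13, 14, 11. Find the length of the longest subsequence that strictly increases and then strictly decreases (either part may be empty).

8

inc[i] = longest strictly increasing subsequence ending at i; dec[i] = longest strictly decreasing subsequence starting at i:
i:      1  2  3  4  5  6  7  8  9 10 11 12 13 14 15 16
a[i]:  10 21 13 18 20 17 14 14  6 15 21  2 15 13 14 11
inc:    1  2  2  3  4  3  3  3  1  4  5  1  4  2  3  2
dec:    3  6  3  5  5  4  3  3  2  3  4  1  3  2  2  1
Best peak at i=5 (value 20): inc=4, dec=5, length 4+5−1 = 8.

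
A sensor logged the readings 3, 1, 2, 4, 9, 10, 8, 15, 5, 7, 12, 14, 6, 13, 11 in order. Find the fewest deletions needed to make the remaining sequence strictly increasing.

Fewest deletions = n − (longest strictly increasing subsequence).
Patience tails:
3 → extends → [3]
1 → replaces 3 → [1]
2 → extends → [1, 2]
4 → extends → [1, 2, 4]
9 → extends → [1, 2, 4, 9]
10 → extends → [1, 2, 4, 9, 10]
8 → replaces 9 → [1, 2, 4, 8, 10]
15 → extends → [1, 2, 4, 8, 10, 15]
5 → replaces 8 → [1, 2, 4, 5, 10, 15]
7 → replaces 10 → [1, 2, 4, 5, 7, 15]
12 → replaces 15 → [1, 2, 4, 5, 7, 12]
14 → extends → [1, 2, 4, 5, 7, 12, 14]
6 → replaces 7 → [1, 2, 4, 5, 6, 12, 14]
13 → replaces 14 → [1, 2, 4, 5, 6, 12, 13]
11 → replaces 12 → [1, 2, 4, 5, 6, 11, 13]
Longest strictly increasing subsequence has length 7, so deletions = 15 − 7 = 8.

8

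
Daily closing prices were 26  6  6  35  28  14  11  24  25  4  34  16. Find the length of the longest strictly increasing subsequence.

Track the smallest tail for each achievable length (strict):
26 → extends → [26]
6 → replaces 26 → [6]
6 → already a tail → [6]
35 → extends → [6, 35]
28 → replaces 35 → [6, 28]
14 → replaces 28 → [6, 14]
11 → replaces 14 → [6, 11]
24 → extends → [6, 11, 24]
25 → extends → [6, 11, 24, 25]
4 → replaces 6 → [4, 11, 24, 25]
34 → extends → [4, 11, 24, 25, 34]
16 → replaces 24 → [4, 11, 16, 25, 34]
Five tails, so the longest strictly increasing subsequence has length 5 (e.g. 6, 14, 24, 25, 34).

5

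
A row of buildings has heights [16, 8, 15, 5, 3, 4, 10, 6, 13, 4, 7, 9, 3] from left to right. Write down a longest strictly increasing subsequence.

Patience tails give the LIS length; then backtrack through the dp parents:
16 → extends → [16]
8 → replaces 16 → [8]
15 → extends → [8, 15]
5 → replaces 8 → [5, 15]
3 → replaces 5 → [3, 15]
4 → replaces 15 → [3, 4]
10 → extends → [3, 4, 10]
6 → replaces 10 → [3, 4, 6]
13 → extends → [3, 4, 6, 13]
4 → already a tail → [3, 4, 6, 13]
7 → replaces 13 → [3, 4, 6, 7]
9 → extends → [3, 4, 6, 7, 9]
3 → already a tail → [3, 4, 6, 7, 9]
Length 5; one witness is 3, 4, 6, 7, 9.

3, 4, 6, 7, 9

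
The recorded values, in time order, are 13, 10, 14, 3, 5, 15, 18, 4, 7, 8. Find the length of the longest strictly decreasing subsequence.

4

Negate each value so 'decreasing' becomes 'increasing', then run patience tails on the negated sequence:
-13 → extends → [-13]
-10 → extends → [-13, -10]
-14 → replaces -13 → [-14, -10]
-3 → extends → [-14, -10, -3]
-5 → replaces -3 → [-14, -10, -5]
-15 → replaces -14 → [-15, -10, -5]
-18 → replaces -15 → [-18, -10, -5]
-4 → extends → [-18, -10, -5, -4]
-7 → replaces -5 → [-18, -10, -7, -4]
-8 → replaces -7 → [-18, -10, -8, -4]
Four tails, so the longest strictly decreasing subsequence of the original has length 4.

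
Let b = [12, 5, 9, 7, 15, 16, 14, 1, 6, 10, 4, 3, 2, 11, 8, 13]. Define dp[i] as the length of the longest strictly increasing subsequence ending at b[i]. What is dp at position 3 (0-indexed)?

dp[i] = 1 + max{dp[j] : j<i, b[j]<b[i]} (or 1 if no such j):
i:      0  1  2  3  4  5  6  7  8  9 10 11 12 13 14 15
b[i]:  12  5  9  7 15 16 14  1  6 10  4  3  2 11  8 13
dp:     1  1  2  2  3  4  3  1  2  3  2  2  2  4  3  5
At index 3 the value is 2.

2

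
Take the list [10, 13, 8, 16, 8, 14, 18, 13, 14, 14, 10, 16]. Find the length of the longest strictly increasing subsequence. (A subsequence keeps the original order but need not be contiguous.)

4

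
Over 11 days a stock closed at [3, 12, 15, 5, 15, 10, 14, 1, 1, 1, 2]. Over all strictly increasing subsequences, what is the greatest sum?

Let S[i] be the best sum of a strictly increasing subsequence ending at i:
i:      1  2  3  4  5  6  7  8  9 10 11
a[i]:   3 12 15  5 15 10 14  1  1  1  2
S:      3 15 30  8 30 18 32  1  1  1  3
Maximum is 32 (e.g. 3 + 5 + 10 + 14).

32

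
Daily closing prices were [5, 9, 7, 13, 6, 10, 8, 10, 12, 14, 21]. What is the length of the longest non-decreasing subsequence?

7

Track the smallest tail for each achievable length (allowing ties):
5 → extends → [5]
9 → extends → [5, 9]
7 → replaces 9 → [5, 7]
13 → extends → [5, 7, 13]
6 → replaces 7 → [5, 6, 13]
10 → replaces 13 → [5, 6, 10]
8 → replaces 10 → [5, 6, 8]
10 → extends → [5, 6, 8, 10]
12 → extends → [5, 6, 8, 10, 12]
14 → extends → [5, 6, 8, 10, 12, 14]
21 → extends → [5, 6, 8, 10, 12, 14, 21]
Seven tails, so the longest non-decreasing subsequence has length 7 (e.g. 5, 9, 10, 10, 12, 14, 21).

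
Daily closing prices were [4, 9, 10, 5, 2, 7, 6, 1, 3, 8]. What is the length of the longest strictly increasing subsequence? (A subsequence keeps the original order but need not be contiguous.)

4

Let dp[i] be the length of the longest such subsequence ending at index i:
i:      1  2  3  4  5  6  7  8  9 10
a[i]:   4  9 10  5  2  7  6  1  3  8
dp:     1  2  3  2  1  3  3  1  2  4
Maximum dp value is 4.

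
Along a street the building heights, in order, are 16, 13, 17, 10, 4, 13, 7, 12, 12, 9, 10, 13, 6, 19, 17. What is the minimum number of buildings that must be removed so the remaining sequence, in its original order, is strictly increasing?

9

Fewest deletions = n − (longest strictly increasing subsequence).
i:      1  2  3  4  5  6  7  8  9 10 11 12 13 14 15
a[i]:  16 13 17 10  4 13  7 12 12  9 10 13  6 19 17
dp:     1  1  2  1  1  2  2  3  3  3  4  5  2  6  6
max dp = 6, so deletions = 15 − 6 = 9.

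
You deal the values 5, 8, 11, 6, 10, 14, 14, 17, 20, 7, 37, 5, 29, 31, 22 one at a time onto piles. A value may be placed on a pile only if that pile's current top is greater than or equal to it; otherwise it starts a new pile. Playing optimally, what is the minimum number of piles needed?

8

Place each on the leftmost legal pile:
5 → new pile 1 (tops now [5])
8 → new pile 2 (tops now [5, 8])
11 → new pile 3 (tops now [5, 8, 11])
6 → pile 2 (tops now [5, 6, 11])
10 → pile 3 (tops now [5, 6, 10])
14 → new pile 4 (tops now [5, 6, 10, 14])
14 → pile 4 (tops now [5, 6, 10, 14])
17 → new pile 5 (tops now [5, 6, 10, 14, 17])
20 → new pile 6 (tops now [5, 6, 10, 14, 17, 20])
7 → pile 3 (tops now [5, 6, 7, 14, 17, 20])
37 → new pile 7 (tops now [5, 6, 7, 14, 17, 20, 37])
5 → pile 1 (tops now [5, 6, 7, 14, 17, 20, 37])
29 → pile 7 (tops now [5, 6, 7, 14, 17, 20, 29])
31 → new pile 8 (tops now [5, 6, 7, 14, 17, 20, 29, 31])
22 → pile 7 (tops now [5, 6, 7, 14, 17, 20, 22, 31])
Eight piles.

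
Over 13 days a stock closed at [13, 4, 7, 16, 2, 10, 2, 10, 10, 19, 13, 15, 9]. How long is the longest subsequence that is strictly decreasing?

3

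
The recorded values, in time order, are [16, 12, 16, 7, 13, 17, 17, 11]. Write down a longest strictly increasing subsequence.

12, 16, 17

Patience tails give the LIS length; then backtrack through the dp parents:
16 → extends → [16]
12 → replaces 16 → [12]
16 → extends → [12, 16]
7 → replaces 12 → [7, 16]
13 → replaces 16 → [7, 13]
17 → extends → [7, 13, 17]
17 → already a tail → [7, 13, 17]
11 → replaces 13 → [7, 11, 17]
Length 3; one witness is 12, 16, 17.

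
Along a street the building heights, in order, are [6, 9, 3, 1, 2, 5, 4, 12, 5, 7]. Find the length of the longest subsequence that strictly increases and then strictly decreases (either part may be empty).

5

inc[i] = longest strictly increasing subsequence ending at i; dec[i] = longest strictly decreasing subsequence starting at i:
i:      1  2  3  4  5  6  7  8  9 10
a[i]:   6  9  3  1  2  5  4 12  5  7
inc:    1  2  1  1  2  3  3  4  4  5
dec:    3  3  2  1  1  2  1  2  1  1
Best peak at i=8 (value 12): inc=4, dec=2, length 4+2−1 = 5.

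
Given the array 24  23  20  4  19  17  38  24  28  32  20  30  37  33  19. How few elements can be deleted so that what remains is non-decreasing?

Fewest deletions = n − (longest non-decreasing subsequence).
Patience tails:
24 → extends → [24]
23 → replaces 24 → [23]
20 → replaces 23 → [20]
4 → replaces 20 → [4]
19 → extends → [4, 19]
17 → replaces 19 → [4, 17]
38 → extends → [4, 17, 38]
24 → replaces 38 → [4, 17, 24]
28 → extends → [4, 17, 24, 28]
32 → extends → [4, 17, 24, 28, 32]
20 → replaces 24 → [4, 17, 20, 28, 32]
30 → replaces 32 → [4, 17, 20, 28, 30]
37 → extends → [4, 17, 20, 28, 30, 37]
33 → replaces 37 → [4, 17, 20, 28, 30, 33]
19 → replaces 20 → [4, 17, 19, 28, 30, 33]
Longest non-decreasing subsequence has length 6, so deletions = 15 − 6 = 9.

9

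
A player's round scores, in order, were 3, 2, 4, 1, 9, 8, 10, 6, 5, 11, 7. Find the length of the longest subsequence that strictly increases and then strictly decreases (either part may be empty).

6

inc[i] = longest strictly increasing subsequence ending at i; dec[i] = longest strictly decreasing subsequence starting at i:
i:      1  2  3  4  5  6  7  8  9 10 11
a[i]:   3  2  4  1  9  8 10  6  5 11  7
inc:    1  1  2  1  3  3  4  3  3  5  4
dec:    3  2  2  1  4  3  3  2  1  2  1
Best peak at i=5 (value 9): inc=3, dec=4, length 3+4−1 = 6.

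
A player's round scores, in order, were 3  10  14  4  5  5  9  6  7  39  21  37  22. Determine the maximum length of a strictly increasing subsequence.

7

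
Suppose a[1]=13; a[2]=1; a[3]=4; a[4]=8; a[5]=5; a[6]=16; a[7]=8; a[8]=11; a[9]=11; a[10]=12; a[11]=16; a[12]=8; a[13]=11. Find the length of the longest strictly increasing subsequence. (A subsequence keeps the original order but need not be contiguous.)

Let dp[i] be the length of the longest such subsequence ending at index i:
i:      1  2  3  4  5  6  7  8  9 10 11 12 13
a[i]:  13  1  4  8  5 16  8 11 11 12 16  8 11
dp:     1  1  2  3  3  4  4  5  5  6  7  4  5
Maximum dp value is 7.

7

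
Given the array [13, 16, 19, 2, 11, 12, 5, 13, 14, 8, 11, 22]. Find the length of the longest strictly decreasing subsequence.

3

Negate each value so 'decreasing' becomes 'increasing', then run patience tails on the negated sequence:
-13 → extends → [-13]
-16 → replaces -13 → [-16]
-19 → replaces -16 → [-19]
-2 → extends → [-19, -2]
-11 → replaces -2 → [-19, -11]
-12 → replaces -11 → [-19, -12]
-5 → extends → [-19, -12, -5]
-13 → replaces -12 → [-19, -13, -5]
-14 → replaces -13 → [-19, -14, -5]
-8 → replaces -5 → [-19, -14, -8]
-11 → replaces -8 → [-19, -14, -11]
-22 → replaces -19 → [-22, -14, -11]
Three tails, so the longest strictly decreasing subsequence of the original has length 3.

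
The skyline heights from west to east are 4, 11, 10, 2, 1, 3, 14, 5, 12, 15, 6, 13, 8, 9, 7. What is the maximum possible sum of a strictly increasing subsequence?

44

Let S[i] be the best sum of a strictly increasing subsequence ending at i:
i:      1  2  3  4  5  6  7  8  9 10 11 12 13 14 15
a[i]:   4 11 10  2  1  3 14  5 12 15  6 13  8  9  7
S:      4 15 14  2  1  5 29 10 27 44 16 40 24 33 23
Maximum is 44 (e.g. 4 + 11 + 14 + 15).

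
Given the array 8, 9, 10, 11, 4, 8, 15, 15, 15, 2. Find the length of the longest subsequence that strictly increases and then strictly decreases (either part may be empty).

6

inc[i] = longest strictly increasing subsequence ending at i; dec[i] = longest strictly decreasing subsequence starting at i:
i:      1  2  3  4  5  6  7  8  9 10
a[i]:   8  9 10 11  4  8 15 15 15  2
inc:    1  2  3  4  1  2  5  5  5  1
dec:    3  3  3  3  2  2  2  2  2  1
Best peak at i=4 (value 11): inc=4, dec=3, length 4+3−1 = 6.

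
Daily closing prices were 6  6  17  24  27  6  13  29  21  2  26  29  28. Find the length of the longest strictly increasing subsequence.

Let dp[i] be the length of the longest such subsequence ending at index i:
i:      1  2  3  4  5  6  7  8  9 10 11 12 13
a[i]:   6  6 17 24 27  6 13 29 21  2 26 29 28
dp:     1  1  2  3  4  1  2  5  3  1  4  5  5
Maximum dp value is 5.

5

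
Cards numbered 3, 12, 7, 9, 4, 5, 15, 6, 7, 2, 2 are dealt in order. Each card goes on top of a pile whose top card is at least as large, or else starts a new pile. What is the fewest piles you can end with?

5

The minimum number of non-increasing subsequences covering a sequence equals the length of its longest strictly increasing subsequence.
LIS length is 5 (e.g. 3, 4, 5, 6, 7), so 5 piles are needed.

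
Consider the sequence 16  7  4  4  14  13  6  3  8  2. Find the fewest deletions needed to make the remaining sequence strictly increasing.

Fewest deletions = n − (longest strictly increasing subsequence).
i:      1  2  3  4  5  6  7  8  9 10
a[i]:  16  7  4  4 14 13  6  3  8  2
dp:     1  1  1  1  2  2  2  1  3  1
max dp = 3, so deletions = 10 − 3 = 7.

7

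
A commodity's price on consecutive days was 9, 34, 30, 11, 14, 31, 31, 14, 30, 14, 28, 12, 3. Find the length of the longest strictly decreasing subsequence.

Negate each value so 'decreasing' becomes 'increasing', then run patience tails on the negated sequence:
-9 → extends → [-9]
-34 → replaces -9 → [-34]
-30 → extends → [-34, -30]
-11 → extends → [-34, -30, -11]
-14 → replaces -11 → [-34, -30, -14]
-31 → replaces -30 → [-34, -31, -14]
-31 → already a tail → [-34, -31, -14]
-14 → already a tail → [-34, -31, -14]
-30 → replaces -14 → [-34, -31, -30]
-14 → extends → [-34, -31, -30, -14]
-28 → replaces -14 → [-34, -31, -30, -28]
-12 → extends → [-34, -31, -30, -28, -12]
-3 → extends → [-34, -31, -30, -28, -12, -3]
Six tails, so the longest strictly decreasing subsequence of the original has length 6.

6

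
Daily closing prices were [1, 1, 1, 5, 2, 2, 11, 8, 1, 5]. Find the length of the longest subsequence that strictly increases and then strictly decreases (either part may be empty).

inc[i] = longest strictly increasing subsequence ending at i; dec[i] = longest strictly decreasing subsequence starting at i:
i:      1  2  3  4  5  6  7  8  9 10
a[i]:   1  1  1  5  2  2 11  8  1  5
inc:    1  1  1  2  2  2  3  3  1  3
dec:    1  1  1  3  2  2  3  2  1  1
Best peak at i=7 (value 11): inc=3, dec=3, length 3+3−1 = 5.

5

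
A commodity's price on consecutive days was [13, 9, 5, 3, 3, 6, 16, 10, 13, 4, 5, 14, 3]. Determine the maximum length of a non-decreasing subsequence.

6

Let dp[i] be the length of the longest such subsequence ending at index i:
i:      1  2  3  4  5  6  7  8  9 10 11 12 13
a[i]:  13  9  5  3  3  6 16 10 13  4  5 14  3
dp:     1  1  1  1  2  3  4  4  5  3  4  6  3
Maximum dp value is 6.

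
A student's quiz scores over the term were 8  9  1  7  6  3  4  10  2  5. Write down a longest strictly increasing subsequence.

1, 3, 4, 10

Patience tails give the LIS length; then backtrack through the dp parents:
8 → extends → [8]
9 → extends → [8, 9]
1 → replaces 8 → [1, 9]
7 → replaces 9 → [1, 7]
6 → replaces 7 → [1, 6]
3 → replaces 6 → [1, 3]
4 → extends → [1, 3, 4]
10 → extends → [1, 3, 4, 10]
2 → replaces 3 → [1, 2, 4, 10]
5 → replaces 10 → [1, 2, 4, 5]
Length 4; one witness is 1, 3, 4, 10.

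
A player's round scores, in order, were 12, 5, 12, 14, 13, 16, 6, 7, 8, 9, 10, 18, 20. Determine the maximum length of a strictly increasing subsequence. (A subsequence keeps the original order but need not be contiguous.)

Let dp[i] be the length of the longest such subsequence ending at index i:
i:      1  2  3  4  5  6  7  8  9 10 11 12 13
a[i]:  12  5 12 14 13 16  6  7  8  9 10 18 20
dp:     1  1  2  3  3  4  2  3  4  5  6  7  8
Maximum dp value is 8.

8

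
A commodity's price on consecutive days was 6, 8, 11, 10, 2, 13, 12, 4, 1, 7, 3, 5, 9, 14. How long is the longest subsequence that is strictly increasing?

5

Track the smallest tail for each achievable length (strict):
6 → extends → [6]
8 → extends → [6, 8]
11 → extends → [6, 8, 11]
10 → replaces 11 → [6, 8, 10]
2 → replaces 6 → [2, 8, 10]
13 → extends → [2, 8, 10, 13]
12 → replaces 13 → [2, 8, 10, 12]
4 → replaces 8 → [2, 4, 10, 12]
1 → replaces 2 → [1, 4, 10, 12]
7 → replaces 10 → [1, 4, 7, 12]
3 → replaces 4 → [1, 3, 7, 12]
5 → replaces 7 → [1, 3, 5, 12]
9 → replaces 12 → [1, 3, 5, 9]
14 → extends → [1, 3, 5, 9, 14]
Five tails, so the longest strictly increasing subsequence has length 5 (e.g. 6, 8, 11, 13, 14).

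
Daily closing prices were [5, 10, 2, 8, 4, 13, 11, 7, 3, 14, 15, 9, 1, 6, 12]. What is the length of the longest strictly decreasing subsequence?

5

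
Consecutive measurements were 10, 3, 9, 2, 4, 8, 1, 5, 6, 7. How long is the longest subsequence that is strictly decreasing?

Let dp[i] be the longest strictly decreasing subsequence ending at i:
i:      1  2  3  4  5  6  7  8  9 10
a[i]:  10  3  9  2  4  8  1  5  6  7
dp:     1  2  2  3  3  3  4  4  4  4
Maximum is 4.

4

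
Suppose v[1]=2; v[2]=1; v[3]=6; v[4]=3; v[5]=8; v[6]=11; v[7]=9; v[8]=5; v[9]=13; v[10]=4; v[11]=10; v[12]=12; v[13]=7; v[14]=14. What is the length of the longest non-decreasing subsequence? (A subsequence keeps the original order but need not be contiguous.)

7

Let dp[i] be the length of the longest such subsequence ending at index i:
i:      1  2  3  4  5  6  7  8  9 10 11 12 13 14
v[i]:   2  1  6  3  8 11  9  5 13  4 10 12  7 14
dp:     1  1  2  2  3  4  4  3  5  3  5  6  4  7
Maximum dp value is 7.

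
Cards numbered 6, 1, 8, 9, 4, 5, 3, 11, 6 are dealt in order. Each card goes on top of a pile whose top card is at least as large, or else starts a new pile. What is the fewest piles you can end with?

Place each on the leftmost legal pile:
6 → new pile 1 (tops now [6])
1 → pile 1 (tops now [1])
8 → new pile 2 (tops now [1, 8])
9 → new pile 3 (tops now [1, 8, 9])
4 → pile 2 (tops now [1, 4, 9])
5 → pile 3 (tops now [1, 4, 5])
3 → pile 2 (tops now [1, 3, 5])
11 → new pile 4 (tops now [1, 3, 5, 11])
6 → pile 4 (tops now [1, 3, 5, 6])
Four piles.

4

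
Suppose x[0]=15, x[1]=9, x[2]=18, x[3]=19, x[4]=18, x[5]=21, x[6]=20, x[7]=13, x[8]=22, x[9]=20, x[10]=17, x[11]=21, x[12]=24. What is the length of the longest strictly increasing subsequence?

6

Track the smallest tail for each achievable length (strict):
15 → extends → [15]
9 → replaces 15 → [9]
18 → extends → [9, 18]
19 → extends → [9, 18, 19]
18 → already a tail → [9, 18, 19]
21 → extends → [9, 18, 19, 21]
20 → replaces 21 → [9, 18, 19, 20]
13 → replaces 18 → [9, 13, 19, 20]
22 → extends → [9, 13, 19, 20, 22]
20 → already a tail → [9, 13, 19, 20, 22]
17 → replaces 19 → [9, 13, 17, 20, 22]
21 → replaces 22 → [9, 13, 17, 20, 21]
24 → extends → [9, 13, 17, 20, 21, 24]
Six tails, so the longest strictly increasing subsequence has length 6 (e.g. 15, 18, 19, 21, 22, 24).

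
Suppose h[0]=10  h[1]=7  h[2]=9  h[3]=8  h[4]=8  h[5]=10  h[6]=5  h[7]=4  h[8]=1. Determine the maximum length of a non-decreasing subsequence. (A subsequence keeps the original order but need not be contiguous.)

4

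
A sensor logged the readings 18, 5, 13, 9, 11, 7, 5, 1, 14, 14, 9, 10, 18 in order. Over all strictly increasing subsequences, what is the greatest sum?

57

Let S[i] be the best sum of a strictly increasing subsequence ending at i:
i:      1  2  3  4  5  6  7  8  9 10 11 12 13
a[i]:  18  5 13  9 11  7  5  1 14 14  9 10 18
S:     18  5 18 14 25 12  5  1 39 39 21 31 57
Maximum is 57 (e.g. 5 + 9 + 11 + 14 + 18).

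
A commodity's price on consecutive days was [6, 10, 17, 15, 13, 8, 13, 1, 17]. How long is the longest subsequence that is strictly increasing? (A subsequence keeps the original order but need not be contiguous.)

4

Let dp[i] be the length of the longest such subsequence ending at index i:
i:      1  2  3  4  5  6  7  8  9
a[i]:   6 10 17 15 13  8 13  1 17
dp:     1  2  3  3  3  2  3  1  4
Maximum dp value is 4.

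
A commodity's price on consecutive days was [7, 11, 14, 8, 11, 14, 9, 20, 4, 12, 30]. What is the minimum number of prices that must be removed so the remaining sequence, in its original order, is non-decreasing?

5

Fewest deletions = n − (longest non-decreasing subsequence).
i:      1  2  3  4  5  6  7  8  9 10 11
a[i]:   7 11 14  8 11 14  9 20  4 12 30
dp:     1  2  3  2  3  4  3  5  1  4  6
max dp = 6, so deletions = 11 − 6 = 5.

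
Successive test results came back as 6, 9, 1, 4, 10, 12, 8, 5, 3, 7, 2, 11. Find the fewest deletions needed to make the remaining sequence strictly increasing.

Fewest deletions = n − (longest strictly increasing subsequence).
Patience tails:
6 → extends → [6]
9 → extends → [6, 9]
1 → replaces 6 → [1, 9]
4 → replaces 9 → [1, 4]
10 → extends → [1, 4, 10]
12 → extends → [1, 4, 10, 12]
8 → replaces 10 → [1, 4, 8, 12]
5 → replaces 8 → [1, 4, 5, 12]
3 → replaces 4 → [1, 3, 5, 12]
7 → replaces 12 → [1, 3, 5, 7]
2 → replaces 3 → [1, 2, 5, 7]
11 → extends → [1, 2, 5, 7, 11]
Longest strictly increasing subsequence has length 5, so deletions = 12 − 5 = 7.

7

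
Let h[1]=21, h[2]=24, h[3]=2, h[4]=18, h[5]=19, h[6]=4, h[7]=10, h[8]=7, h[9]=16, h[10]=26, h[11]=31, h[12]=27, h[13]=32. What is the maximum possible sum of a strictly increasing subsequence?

Let S[i] be the best sum of a strictly increasing subsequence ending at i:
i:       1   2   3   4   5   6   7   8   9  10  11  12  13
h[i]:   21  24   2  18  19   4  10   7  16  26  31  27  32
S:      21  45   2  20  39   6  16  13  32  71 102  98 134
Maximum is 134 (e.g. 21 + 24 + 26 + 31 + 32).

134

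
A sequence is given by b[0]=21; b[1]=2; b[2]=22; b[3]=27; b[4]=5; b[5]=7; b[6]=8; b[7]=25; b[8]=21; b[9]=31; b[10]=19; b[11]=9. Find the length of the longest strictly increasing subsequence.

6

Let dp[i] be the length of the longest such subsequence ending at index i:
i:      0  1  2  3  4  5  6  7  8  9 10 11
b[i]:  21  2 22 27  5  7  8 25 21 31 19  9
dp:     1  1  2  3  2  3  4  5  5  6  5  5
Maximum dp value is 6.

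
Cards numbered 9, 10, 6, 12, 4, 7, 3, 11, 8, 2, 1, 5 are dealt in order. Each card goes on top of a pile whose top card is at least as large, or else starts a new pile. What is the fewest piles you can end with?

3

The minimum number of non-increasing subsequences covering a sequence equals the length of its longest strictly increasing subsequence.
LIS length is 3 (e.g. 9, 10, 12), so 3 piles are needed.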